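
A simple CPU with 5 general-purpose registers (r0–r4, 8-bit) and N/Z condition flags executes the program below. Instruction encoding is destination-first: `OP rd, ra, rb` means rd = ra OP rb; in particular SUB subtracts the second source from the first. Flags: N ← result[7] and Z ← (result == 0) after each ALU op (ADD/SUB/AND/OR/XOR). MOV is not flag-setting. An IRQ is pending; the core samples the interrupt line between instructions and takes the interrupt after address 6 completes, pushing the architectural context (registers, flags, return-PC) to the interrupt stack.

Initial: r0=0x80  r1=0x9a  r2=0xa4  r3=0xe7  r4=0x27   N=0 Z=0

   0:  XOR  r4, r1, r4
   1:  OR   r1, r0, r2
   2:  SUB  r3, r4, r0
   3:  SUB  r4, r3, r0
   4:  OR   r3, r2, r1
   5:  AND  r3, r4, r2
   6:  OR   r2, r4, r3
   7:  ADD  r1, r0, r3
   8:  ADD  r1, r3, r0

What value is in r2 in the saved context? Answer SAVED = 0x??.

SAVED = 0xbd

after  0: r0=0x80 r1=0x9a r2=0xa4 r3=0xe7 r4=0xbd  N=1 Z=0
after  1: r0=0x80 r1=0xa4 r2=0xa4 r3=0xe7 r4=0xbd  N=1 Z=0
after  2: r0=0x80 r1=0xa4 r2=0xa4 r3=0x3d r4=0xbd  N=0 Z=0
after  3: r0=0x80 r1=0xa4 r2=0xa4 r3=0x3d r4=0xbd  N=1 Z=0
after  4: r0=0x80 r1=0xa4 r2=0xa4 r3=0xa4 r4=0xbd  N=1 Z=0
after  5: r0=0x80 r1=0xa4 r2=0xa4 r3=0xa4 r4=0xbd  N=1 Z=0
after  6: r0=0x80 r1=0xa4 r2=0xbd r3=0xa4 r4=0xbd  N=1 Z=0
-- IRQ taken; context saved, return-PC = 7 --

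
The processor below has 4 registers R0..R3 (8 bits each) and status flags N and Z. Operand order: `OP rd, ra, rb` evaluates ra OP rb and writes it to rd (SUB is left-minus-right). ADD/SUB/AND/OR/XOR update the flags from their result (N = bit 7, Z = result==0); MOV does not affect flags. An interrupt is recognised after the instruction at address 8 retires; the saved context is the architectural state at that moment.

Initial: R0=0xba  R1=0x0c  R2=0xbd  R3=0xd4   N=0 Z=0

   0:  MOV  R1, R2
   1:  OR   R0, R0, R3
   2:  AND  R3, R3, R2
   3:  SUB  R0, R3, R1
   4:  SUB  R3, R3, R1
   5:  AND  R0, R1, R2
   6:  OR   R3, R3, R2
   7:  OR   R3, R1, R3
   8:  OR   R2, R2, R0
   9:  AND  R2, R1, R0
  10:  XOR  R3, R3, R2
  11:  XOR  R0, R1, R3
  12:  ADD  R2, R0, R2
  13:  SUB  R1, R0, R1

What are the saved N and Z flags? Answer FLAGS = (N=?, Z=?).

FLAGS = (N=1, Z=0)

after  0: R0=0xba R1=0xbd R2=0xbd R3=0xd4  N=0 Z=0
after  1: R0=0xfe R1=0xbd R2=0xbd R3=0xd4  N=1 Z=0
after  2: R0=0xfe R1=0xbd R2=0xbd R3=0x94  N=1 Z=0
after  3: R0=0xd7 R1=0xbd R2=0xbd R3=0x94  N=1 Z=0
after  4: R0=0xd7 R1=0xbd R2=0xbd R3=0xd7  N=1 Z=0
after  5: R0=0xbd R1=0xbd R2=0xbd R3=0xd7  N=1 Z=0
after  6: R0=0xbd R1=0xbd R2=0xbd R3=0xff  N=1 Z=0
after  7: R0=0xbd R1=0xbd R2=0xbd R3=0xff  N=1 Z=0
after  8: R0=0xbd R1=0xbd R2=0xbd R3=0xff  N=1 Z=0
-- IRQ taken; context saved, return-PC = 9 --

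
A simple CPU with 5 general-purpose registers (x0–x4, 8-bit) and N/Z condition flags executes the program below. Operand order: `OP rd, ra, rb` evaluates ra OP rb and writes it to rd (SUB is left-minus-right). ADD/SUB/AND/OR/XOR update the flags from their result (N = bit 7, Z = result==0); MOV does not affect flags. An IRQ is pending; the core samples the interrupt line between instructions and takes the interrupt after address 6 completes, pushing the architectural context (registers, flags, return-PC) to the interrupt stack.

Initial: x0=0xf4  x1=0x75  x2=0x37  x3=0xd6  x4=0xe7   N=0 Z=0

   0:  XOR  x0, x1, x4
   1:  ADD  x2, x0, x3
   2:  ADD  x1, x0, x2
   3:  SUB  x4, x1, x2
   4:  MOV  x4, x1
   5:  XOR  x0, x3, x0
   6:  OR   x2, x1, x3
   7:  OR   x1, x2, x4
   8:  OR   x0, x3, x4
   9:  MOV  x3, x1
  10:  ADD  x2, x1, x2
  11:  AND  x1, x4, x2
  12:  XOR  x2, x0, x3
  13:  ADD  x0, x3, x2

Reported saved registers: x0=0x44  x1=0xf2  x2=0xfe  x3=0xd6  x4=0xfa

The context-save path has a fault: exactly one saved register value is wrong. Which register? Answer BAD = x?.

BAD = x1

after  0: x0=0x92 x1=0x75 x2=0x37 x3=0xd6 x4=0xe7  N=1 Z=0
after  1: x0=0x92 x1=0x75 x2=0x68 x3=0xd6 x4=0xe7  N=0 Z=0
after  2: x0=0x92 x1=0xfa x2=0x68 x3=0xd6 x4=0xe7  N=1 Z=0
after  3: x0=0x92 x1=0xfa x2=0x68 x3=0xd6 x4=0x92  N=1 Z=0
after  4: x0=0x92 x1=0xfa x2=0x68 x3=0xd6 x4=0xfa  N=1 Z=0
after  5: x0=0x44 x1=0xfa x2=0x68 x3=0xd6 x4=0xfa  N=0 Z=0
after  6: x0=0x44 x1=0xfa x2=0xfe x3=0xd6 x4=0xfa  N=1 Z=0
-- IRQ taken; context saved, return-PC = 7 --
mismatch: x1: reported 0xf2 vs actual 0xfa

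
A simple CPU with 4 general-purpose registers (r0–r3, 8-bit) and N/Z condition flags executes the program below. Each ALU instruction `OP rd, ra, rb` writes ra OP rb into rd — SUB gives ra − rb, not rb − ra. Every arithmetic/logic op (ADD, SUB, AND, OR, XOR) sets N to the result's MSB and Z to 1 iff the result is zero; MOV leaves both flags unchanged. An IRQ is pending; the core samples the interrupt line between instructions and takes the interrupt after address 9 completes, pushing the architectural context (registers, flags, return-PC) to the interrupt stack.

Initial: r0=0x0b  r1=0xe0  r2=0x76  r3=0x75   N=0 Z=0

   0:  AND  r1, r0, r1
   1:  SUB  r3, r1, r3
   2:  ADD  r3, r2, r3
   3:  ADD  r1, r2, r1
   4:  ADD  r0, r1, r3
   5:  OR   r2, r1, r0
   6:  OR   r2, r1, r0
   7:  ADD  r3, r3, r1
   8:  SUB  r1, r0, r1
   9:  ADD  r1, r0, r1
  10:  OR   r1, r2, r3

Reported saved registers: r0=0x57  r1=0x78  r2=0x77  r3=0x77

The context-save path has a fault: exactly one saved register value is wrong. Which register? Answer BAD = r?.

after  0: r0=0x0b r1=0x00 r2=0x76 r3=0x75  N=0 Z=1
after  1: r0=0x0b r1=0x00 r2=0x76 r3=0x8b  N=1 Z=0
after  2: r0=0x0b r1=0x00 r2=0x76 r3=0x01  N=0 Z=0
after  3: r0=0x0b r1=0x76 r2=0x76 r3=0x01  N=0 Z=0
after  4: r0=0x77 r1=0x76 r2=0x76 r3=0x01  N=0 Z=0
after  5: r0=0x77 r1=0x76 r2=0x77 r3=0x01  N=0 Z=0
after  6: r0=0x77 r1=0x76 r2=0x77 r3=0x01  N=0 Z=0
after  7: r0=0x77 r1=0x76 r2=0x77 r3=0x77  N=0 Z=0
after  8: r0=0x77 r1=0x01 r2=0x77 r3=0x77  N=0 Z=0
after  9: r0=0x77 r1=0x78 r2=0x77 r3=0x77  N=0 Z=0
-- IRQ taken; context saved, return-PC = 10 --
mismatch: r0: reported 0x57 vs actual 0x77

BAD = r0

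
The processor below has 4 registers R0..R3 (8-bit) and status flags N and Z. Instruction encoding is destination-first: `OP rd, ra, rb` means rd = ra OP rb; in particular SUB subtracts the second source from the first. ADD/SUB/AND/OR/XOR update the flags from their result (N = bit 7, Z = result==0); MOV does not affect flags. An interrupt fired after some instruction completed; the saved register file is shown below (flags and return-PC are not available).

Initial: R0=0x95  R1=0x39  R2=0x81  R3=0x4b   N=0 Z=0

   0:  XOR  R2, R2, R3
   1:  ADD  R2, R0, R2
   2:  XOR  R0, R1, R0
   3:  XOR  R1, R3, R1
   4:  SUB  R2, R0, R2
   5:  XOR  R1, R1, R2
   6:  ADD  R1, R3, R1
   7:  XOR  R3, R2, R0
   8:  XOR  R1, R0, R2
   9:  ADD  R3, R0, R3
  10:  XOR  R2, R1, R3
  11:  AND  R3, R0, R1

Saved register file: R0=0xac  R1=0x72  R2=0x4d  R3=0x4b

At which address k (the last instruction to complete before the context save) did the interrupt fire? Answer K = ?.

K = 4

after  0: R0=0x95 R1=0x39 R2=0xca R3=0x4b  N=1 Z=0
after  1: R0=0x95 R1=0x39 R2=0x5f R3=0x4b  N=0 Z=0
after  2: R0=0xac R1=0x39 R2=0x5f R3=0x4b  N=1 Z=0
after  3: R0=0xac R1=0x72 R2=0x5f R3=0x4b  N=0 Z=0
after  4: R0=0xac R1=0x72 R2=0x4d R3=0x4b  N=0 Z=0
-- IRQ taken; context saved, return-PC = 5 --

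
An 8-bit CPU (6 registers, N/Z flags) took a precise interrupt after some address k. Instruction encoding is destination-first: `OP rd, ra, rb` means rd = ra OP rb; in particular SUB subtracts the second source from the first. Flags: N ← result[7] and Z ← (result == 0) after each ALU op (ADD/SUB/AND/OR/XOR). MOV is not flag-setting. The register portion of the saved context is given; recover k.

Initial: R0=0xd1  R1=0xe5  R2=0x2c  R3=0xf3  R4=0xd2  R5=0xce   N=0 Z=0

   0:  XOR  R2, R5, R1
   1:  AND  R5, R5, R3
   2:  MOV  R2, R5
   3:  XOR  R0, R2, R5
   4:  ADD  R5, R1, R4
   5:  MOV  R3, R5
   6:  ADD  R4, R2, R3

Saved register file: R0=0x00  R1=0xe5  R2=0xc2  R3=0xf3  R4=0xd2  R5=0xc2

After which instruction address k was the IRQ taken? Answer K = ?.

K = 3

after  0: R0=0xd1 R1=0xe5 R2=0x2b R3=0xf3 R4=0xd2 R5=0xce  N=0 Z=0
after  1: R0=0xd1 R1=0xe5 R2=0x2b R3=0xf3 R4=0xd2 R5=0xc2  N=1 Z=0
after  2: R0=0xd1 R1=0xe5 R2=0xc2 R3=0xf3 R4=0xd2 R5=0xc2  N=1 Z=0
after  3: R0=0x00 R1=0xe5 R2=0xc2 R3=0xf3 R4=0xd2 R5=0xc2  N=0 Z=1
-- IRQ taken; context saved, return-PC = 4 --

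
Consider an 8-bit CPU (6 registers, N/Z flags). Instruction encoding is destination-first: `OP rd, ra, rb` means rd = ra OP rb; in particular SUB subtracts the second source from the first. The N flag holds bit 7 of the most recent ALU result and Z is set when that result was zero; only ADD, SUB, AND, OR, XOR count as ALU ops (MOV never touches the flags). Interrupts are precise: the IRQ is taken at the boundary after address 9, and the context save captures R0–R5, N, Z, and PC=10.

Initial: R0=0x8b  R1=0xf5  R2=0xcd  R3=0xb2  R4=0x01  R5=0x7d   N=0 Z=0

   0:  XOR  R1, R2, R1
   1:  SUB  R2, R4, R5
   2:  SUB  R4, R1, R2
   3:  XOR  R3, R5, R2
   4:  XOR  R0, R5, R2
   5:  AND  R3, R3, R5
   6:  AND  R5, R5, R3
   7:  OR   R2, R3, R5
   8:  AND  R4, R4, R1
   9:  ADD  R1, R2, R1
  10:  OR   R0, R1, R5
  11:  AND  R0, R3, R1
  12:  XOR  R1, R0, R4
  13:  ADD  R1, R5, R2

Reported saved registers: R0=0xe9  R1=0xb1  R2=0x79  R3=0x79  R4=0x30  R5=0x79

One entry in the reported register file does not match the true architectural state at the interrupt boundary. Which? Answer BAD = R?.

after  0: R0=0x8b R1=0x38 R2=0xcd R3=0xb2 R4=0x01 R5=0x7d  N=0 Z=0
after  1: R0=0x8b R1=0x38 R2=0x84 R3=0xb2 R4=0x01 R5=0x7d  N=1 Z=0
after  2: R0=0x8b R1=0x38 R2=0x84 R3=0xb2 R4=0xb4 R5=0x7d  N=1 Z=0
after  3: R0=0x8b R1=0x38 R2=0x84 R3=0xf9 R4=0xb4 R5=0x7d  N=1 Z=0
after  4: R0=0xf9 R1=0x38 R2=0x84 R3=0xf9 R4=0xb4 R5=0x7d  N=1 Z=0
after  5: R0=0xf9 R1=0x38 R2=0x84 R3=0x79 R4=0xb4 R5=0x7d  N=0 Z=0
after  6: R0=0xf9 R1=0x38 R2=0x84 R3=0x79 R4=0xb4 R5=0x79  N=0 Z=0
after  7: R0=0xf9 R1=0x38 R2=0x79 R3=0x79 R4=0xb4 R5=0x79  N=0 Z=0
after  8: R0=0xf9 R1=0x38 R2=0x79 R3=0x79 R4=0x30 R5=0x79  N=0 Z=0
after  9: R0=0xf9 R1=0xb1 R2=0x79 R3=0x79 R4=0x30 R5=0x79  N=1 Z=0
-- IRQ taken; context saved, return-PC = 10 --
mismatch: R0: reported 0xe9 vs actual 0xf9

BAD = R0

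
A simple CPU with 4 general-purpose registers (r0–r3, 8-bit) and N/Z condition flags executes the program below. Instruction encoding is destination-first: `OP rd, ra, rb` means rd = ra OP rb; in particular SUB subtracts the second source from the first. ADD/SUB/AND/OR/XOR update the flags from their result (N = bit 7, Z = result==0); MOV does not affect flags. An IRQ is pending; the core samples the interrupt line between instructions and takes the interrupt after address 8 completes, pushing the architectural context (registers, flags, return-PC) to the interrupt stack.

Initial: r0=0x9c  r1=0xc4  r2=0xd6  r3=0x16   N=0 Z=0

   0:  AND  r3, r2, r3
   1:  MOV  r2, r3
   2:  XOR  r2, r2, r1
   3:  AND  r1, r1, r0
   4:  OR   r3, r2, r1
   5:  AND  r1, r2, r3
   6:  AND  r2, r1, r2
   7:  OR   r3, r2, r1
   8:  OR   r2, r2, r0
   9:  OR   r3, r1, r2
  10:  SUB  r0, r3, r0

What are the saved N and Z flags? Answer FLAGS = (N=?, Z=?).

after  0: r0=0x9c r1=0xc4 r2=0xd6 r3=0x16  N=0 Z=0
after  1: r0=0x9c r1=0xc4 r2=0x16 r3=0x16  N=0 Z=0
after  2: r0=0x9c r1=0xc4 r2=0xd2 r3=0x16  N=1 Z=0
after  3: r0=0x9c r1=0x84 r2=0xd2 r3=0x16  N=1 Z=0
after  4: r0=0x9c r1=0x84 r2=0xd2 r3=0xd6  N=1 Z=0
after  5: r0=0x9c r1=0xd2 r2=0xd2 r3=0xd6  N=1 Z=0
after  6: r0=0x9c r1=0xd2 r2=0xd2 r3=0xd6  N=1 Z=0
after  7: r0=0x9c r1=0xd2 r2=0xd2 r3=0xd2  N=1 Z=0
after  8: r0=0x9c r1=0xd2 r2=0xde r3=0xd2  N=1 Z=0
-- IRQ taken; context saved, return-PC = 9 --

FLAGS = (N=1, Z=0)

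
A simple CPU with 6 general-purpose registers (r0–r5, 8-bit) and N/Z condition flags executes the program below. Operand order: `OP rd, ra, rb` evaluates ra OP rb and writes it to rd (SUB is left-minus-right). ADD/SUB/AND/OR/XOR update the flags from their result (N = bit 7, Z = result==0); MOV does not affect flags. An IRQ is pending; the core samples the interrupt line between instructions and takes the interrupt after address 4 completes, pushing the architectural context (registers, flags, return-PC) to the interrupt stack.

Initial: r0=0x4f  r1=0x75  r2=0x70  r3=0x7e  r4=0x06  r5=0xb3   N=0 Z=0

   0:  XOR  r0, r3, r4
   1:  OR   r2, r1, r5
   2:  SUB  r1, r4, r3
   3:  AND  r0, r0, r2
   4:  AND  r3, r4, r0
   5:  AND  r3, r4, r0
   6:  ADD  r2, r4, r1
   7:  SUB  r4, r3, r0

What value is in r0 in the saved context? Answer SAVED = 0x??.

SAVED = 0x70

after  0: r0=0x78 r1=0x75 r2=0x70 r3=0x7e r4=0x06 r5=0xb3  N=0 Z=0
after  1: r0=0x78 r1=0x75 r2=0xf7 r3=0x7e r4=0x06 r5=0xb3  N=1 Z=0
after  2: r0=0x78 r1=0x88 r2=0xf7 r3=0x7e r4=0x06 r5=0xb3  N=1 Z=0
after  3: r0=0x70 r1=0x88 r2=0xf7 r3=0x7e r4=0x06 r5=0xb3  N=0 Z=0
after  4: r0=0x70 r1=0x88 r2=0xf7 r3=0x00 r4=0x06 r5=0xb3  N=0 Z=1
-- IRQ taken; context saved, return-PC = 5 --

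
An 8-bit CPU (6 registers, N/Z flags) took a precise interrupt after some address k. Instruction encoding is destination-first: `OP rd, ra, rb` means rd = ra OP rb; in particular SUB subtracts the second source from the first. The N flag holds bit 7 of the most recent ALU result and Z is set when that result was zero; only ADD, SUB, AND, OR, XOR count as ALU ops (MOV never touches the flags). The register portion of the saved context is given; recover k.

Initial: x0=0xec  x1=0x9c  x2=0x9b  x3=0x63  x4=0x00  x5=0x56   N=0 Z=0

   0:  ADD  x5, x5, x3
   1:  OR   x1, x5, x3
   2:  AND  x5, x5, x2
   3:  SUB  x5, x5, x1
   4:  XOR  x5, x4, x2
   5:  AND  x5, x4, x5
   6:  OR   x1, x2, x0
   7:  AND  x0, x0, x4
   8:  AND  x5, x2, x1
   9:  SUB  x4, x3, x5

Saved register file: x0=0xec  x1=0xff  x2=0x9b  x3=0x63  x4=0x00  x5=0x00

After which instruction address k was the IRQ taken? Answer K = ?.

K = 6

after  0: x0=0xec x1=0x9c x2=0x9b x3=0x63 x4=0x00 x5=0xb9  N=1 Z=0
after  1: x0=0xec x1=0xfb x2=0x9b x3=0x63 x4=0x00 x5=0xb9  N=1 Z=0
after  2: x0=0xec x1=0xfb x2=0x9b x3=0x63 x4=0x00 x5=0x99  N=1 Z=0
after  3: x0=0xec x1=0xfb x2=0x9b x3=0x63 x4=0x00 x5=0x9e  N=1 Z=0
after  4: x0=0xec x1=0xfb x2=0x9b x3=0x63 x4=0x00 x5=0x9b  N=1 Z=0
after  5: x0=0xec x1=0xfb x2=0x9b x3=0x63 x4=0x00 x5=0x00  N=0 Z=1
after  6: x0=0xec x1=0xff x2=0x9b x3=0x63 x4=0x00 x5=0x00  N=1 Z=0
-- IRQ taken; context saved, return-PC = 7 --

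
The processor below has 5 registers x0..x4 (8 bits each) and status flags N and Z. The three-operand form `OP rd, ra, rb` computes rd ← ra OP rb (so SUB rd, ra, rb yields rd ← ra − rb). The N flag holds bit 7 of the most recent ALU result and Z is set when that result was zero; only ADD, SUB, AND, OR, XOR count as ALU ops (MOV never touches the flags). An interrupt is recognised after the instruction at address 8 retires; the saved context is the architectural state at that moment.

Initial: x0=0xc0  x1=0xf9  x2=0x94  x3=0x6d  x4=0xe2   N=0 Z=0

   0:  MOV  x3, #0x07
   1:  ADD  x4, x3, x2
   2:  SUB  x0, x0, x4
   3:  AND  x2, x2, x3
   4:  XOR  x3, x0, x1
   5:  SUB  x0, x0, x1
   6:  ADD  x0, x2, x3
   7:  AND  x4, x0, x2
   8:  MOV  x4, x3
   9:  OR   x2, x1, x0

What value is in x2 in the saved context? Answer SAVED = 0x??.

SAVED = 0x04

after  0: x0=0xc0 x1=0xf9 x2=0x94 x3=0x07 x4=0xe2  N=0 Z=0
after  1: x0=0xc0 x1=0xf9 x2=0x94 x3=0x07 x4=0x9b  N=1 Z=0
after  2: x0=0x25 x1=0xf9 x2=0x94 x3=0x07 x4=0x9b  N=0 Z=0
after  3: x0=0x25 x1=0xf9 x2=0x04 x3=0x07 x4=0x9b  N=0 Z=0
after  4: x0=0x25 x1=0xf9 x2=0x04 x3=0xdc x4=0x9b  N=1 Z=0
after  5: x0=0x2c x1=0xf9 x2=0x04 x3=0xdc x4=0x9b  N=0 Z=0
after  6: x0=0xe0 x1=0xf9 x2=0x04 x3=0xdc x4=0x9b  N=1 Z=0
after  7: x0=0xe0 x1=0xf9 x2=0x04 x3=0xdc x4=0x00  N=0 Z=1
after  8: x0=0xe0 x1=0xf9 x2=0x04 x3=0xdc x4=0xdc  N=0 Z=1
-- IRQ taken; context saved, return-PC = 9 --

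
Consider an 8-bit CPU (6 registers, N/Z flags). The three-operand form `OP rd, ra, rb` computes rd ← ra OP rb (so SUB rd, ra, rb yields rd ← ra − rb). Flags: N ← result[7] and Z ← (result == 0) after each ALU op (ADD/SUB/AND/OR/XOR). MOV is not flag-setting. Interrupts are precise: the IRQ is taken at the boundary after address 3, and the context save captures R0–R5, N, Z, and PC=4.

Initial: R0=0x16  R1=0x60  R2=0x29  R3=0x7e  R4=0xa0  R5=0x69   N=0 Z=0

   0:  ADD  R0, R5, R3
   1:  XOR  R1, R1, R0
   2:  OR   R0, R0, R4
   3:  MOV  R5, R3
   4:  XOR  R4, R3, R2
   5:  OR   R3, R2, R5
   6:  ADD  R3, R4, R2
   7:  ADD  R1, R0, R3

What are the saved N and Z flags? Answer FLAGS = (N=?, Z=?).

after  0: R0=0xe7 R1=0x60 R2=0x29 R3=0x7e R4=0xa0 R5=0x69  N=1 Z=0
after  1: R0=0xe7 R1=0x87 R2=0x29 R3=0x7e R4=0xa0 R5=0x69  N=1 Z=0
after  2: R0=0xe7 R1=0x87 R2=0x29 R3=0x7e R4=0xa0 R5=0x69  N=1 Z=0
after  3: R0=0xe7 R1=0x87 R2=0x29 R3=0x7e R4=0xa0 R5=0x7e  N=1 Z=0
-- IRQ taken; context saved, return-PC = 4 --

FLAGS = (N=1, Z=0)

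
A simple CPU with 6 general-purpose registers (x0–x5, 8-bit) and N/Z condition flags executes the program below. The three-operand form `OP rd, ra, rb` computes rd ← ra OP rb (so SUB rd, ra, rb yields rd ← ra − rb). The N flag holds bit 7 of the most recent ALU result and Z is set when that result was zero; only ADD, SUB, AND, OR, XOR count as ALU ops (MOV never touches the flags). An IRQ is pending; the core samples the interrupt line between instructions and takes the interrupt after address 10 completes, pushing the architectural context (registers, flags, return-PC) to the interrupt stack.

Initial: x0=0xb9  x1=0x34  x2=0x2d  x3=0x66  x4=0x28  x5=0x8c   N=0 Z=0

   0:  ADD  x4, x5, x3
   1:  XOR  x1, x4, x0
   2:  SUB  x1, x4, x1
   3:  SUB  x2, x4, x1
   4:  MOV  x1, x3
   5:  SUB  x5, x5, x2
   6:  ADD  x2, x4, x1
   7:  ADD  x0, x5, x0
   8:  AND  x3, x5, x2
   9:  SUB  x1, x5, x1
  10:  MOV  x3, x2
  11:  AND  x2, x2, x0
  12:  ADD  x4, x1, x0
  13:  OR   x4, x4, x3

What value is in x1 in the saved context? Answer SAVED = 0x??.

SAVED = 0xdb

after  0: x0=0xb9 x1=0x34 x2=0x2d x3=0x66 x4=0xf2 x5=0x8c  N=1 Z=0
after  1: x0=0xb9 x1=0x4b x2=0x2d x3=0x66 x4=0xf2 x5=0x8c  N=0 Z=0
after  2: x0=0xb9 x1=0xa7 x2=0x2d x3=0x66 x4=0xf2 x5=0x8c  N=1 Z=0
after  3: x0=0xb9 x1=0xa7 x2=0x4b x3=0x66 x4=0xf2 x5=0x8c  N=0 Z=0
after  4: x0=0xb9 x1=0x66 x2=0x4b x3=0x66 x4=0xf2 x5=0x8c  N=0 Z=0
after  5: x0=0xb9 x1=0x66 x2=0x4b x3=0x66 x4=0xf2 x5=0x41  N=0 Z=0
after  6: x0=0xb9 x1=0x66 x2=0x58 x3=0x66 x4=0xf2 x5=0x41  N=0 Z=0
after  7: x0=0xfa x1=0x66 x2=0x58 x3=0x66 x4=0xf2 x5=0x41  N=1 Z=0
after  8: x0=0xfa x1=0x66 x2=0x58 x3=0x40 x4=0xf2 x5=0x41  N=0 Z=0
after  9: x0=0xfa x1=0xdb x2=0x58 x3=0x40 x4=0xf2 x5=0x41  N=1 Z=0
after 10: x0=0xfa x1=0xdb x2=0x58 x3=0x58 x4=0xf2 x5=0x41  N=1 Z=0
-- IRQ taken; context saved, return-PC = 11 --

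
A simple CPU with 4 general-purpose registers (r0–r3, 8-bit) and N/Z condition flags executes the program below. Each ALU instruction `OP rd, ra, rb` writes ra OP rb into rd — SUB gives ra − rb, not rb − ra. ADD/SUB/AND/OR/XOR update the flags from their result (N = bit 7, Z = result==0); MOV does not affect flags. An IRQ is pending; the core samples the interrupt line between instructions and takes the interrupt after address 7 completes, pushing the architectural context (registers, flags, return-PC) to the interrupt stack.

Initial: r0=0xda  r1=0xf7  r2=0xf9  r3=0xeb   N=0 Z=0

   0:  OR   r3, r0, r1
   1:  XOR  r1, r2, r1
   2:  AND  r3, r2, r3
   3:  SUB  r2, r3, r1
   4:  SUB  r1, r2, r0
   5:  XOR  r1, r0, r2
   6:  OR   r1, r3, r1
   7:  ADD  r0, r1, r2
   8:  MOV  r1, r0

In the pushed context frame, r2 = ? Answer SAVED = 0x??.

after  0: r0=0xda r1=0xf7 r2=0xf9 r3=0xff  N=1 Z=0
after  1: r0=0xda r1=0x0e r2=0xf9 r3=0xff  N=0 Z=0
after  2: r0=0xda r1=0x0e r2=0xf9 r3=0xf9  N=1 Z=0
after  3: r0=0xda r1=0x0e r2=0xeb r3=0xf9  N=1 Z=0
after  4: r0=0xda r1=0x11 r2=0xeb r3=0xf9  N=0 Z=0
after  5: r0=0xda r1=0x31 r2=0xeb r3=0xf9  N=0 Z=0
after  6: r0=0xda r1=0xf9 r2=0xeb r3=0xf9  N=1 Z=0
after  7: r0=0xe4 r1=0xf9 r2=0xeb r3=0xf9  N=1 Z=0
-- IRQ taken; context saved, return-PC = 8 --

SAVED = 0xeb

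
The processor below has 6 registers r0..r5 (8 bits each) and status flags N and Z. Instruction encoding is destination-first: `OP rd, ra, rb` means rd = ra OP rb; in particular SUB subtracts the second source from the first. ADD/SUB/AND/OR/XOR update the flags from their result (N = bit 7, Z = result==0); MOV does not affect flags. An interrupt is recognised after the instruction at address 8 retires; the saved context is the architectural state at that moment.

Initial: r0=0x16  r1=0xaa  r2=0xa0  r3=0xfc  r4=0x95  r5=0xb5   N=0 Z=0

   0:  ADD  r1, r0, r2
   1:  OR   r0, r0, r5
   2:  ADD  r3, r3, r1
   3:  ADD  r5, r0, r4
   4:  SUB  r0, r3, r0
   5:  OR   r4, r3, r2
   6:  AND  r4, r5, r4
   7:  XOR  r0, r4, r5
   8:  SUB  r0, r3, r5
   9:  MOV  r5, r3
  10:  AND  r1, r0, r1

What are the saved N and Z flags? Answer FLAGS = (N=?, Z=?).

FLAGS = (N=0, Z=0)

after  0: r0=0x16 r1=0xb6 r2=0xa0 r3=0xfc r4=0x95 r5=0xb5  N=1 Z=0
after  1: r0=0xb7 r1=0xb6 r2=0xa0 r3=0xfc r4=0x95 r5=0xb5  N=1 Z=0
after  2: r0=0xb7 r1=0xb6 r2=0xa0 r3=0xb2 r4=0x95 r5=0xb5  N=1 Z=0
after  3: r0=0xb7 r1=0xb6 r2=0xa0 r3=0xb2 r4=0x95 r5=0x4c  N=0 Z=0
after  4: r0=0xfb r1=0xb6 r2=0xa0 r3=0xb2 r4=0x95 r5=0x4c  N=1 Z=0
after  5: r0=0xfb r1=0xb6 r2=0xa0 r3=0xb2 r4=0xb2 r5=0x4c  N=1 Z=0
after  6: r0=0xfb r1=0xb6 r2=0xa0 r3=0xb2 r4=0x00 r5=0x4c  N=0 Z=1
after  7: r0=0x4c r1=0xb6 r2=0xa0 r3=0xb2 r4=0x00 r5=0x4c  N=0 Z=0
after  8: r0=0x66 r1=0xb6 r2=0xa0 r3=0xb2 r4=0x00 r5=0x4c  N=0 Z=0
-- IRQ taken; context saved, return-PC = 9 --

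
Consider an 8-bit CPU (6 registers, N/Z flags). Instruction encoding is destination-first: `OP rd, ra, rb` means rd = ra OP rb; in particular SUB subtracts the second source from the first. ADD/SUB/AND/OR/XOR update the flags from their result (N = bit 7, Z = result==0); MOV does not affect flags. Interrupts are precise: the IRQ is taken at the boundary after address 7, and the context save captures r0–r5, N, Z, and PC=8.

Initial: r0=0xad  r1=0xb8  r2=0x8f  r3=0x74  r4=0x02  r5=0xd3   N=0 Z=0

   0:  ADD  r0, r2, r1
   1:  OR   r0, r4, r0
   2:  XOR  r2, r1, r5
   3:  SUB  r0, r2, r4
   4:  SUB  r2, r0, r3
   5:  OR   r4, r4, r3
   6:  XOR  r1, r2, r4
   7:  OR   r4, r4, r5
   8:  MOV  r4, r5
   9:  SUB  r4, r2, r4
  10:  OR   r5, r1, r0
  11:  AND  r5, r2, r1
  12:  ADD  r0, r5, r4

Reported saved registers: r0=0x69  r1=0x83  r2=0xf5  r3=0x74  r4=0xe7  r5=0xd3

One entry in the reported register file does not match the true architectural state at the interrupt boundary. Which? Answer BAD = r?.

BAD = r4

after  0: r0=0x47 r1=0xb8 r2=0x8f r3=0x74 r4=0x02 r5=0xd3  N=0 Z=0
after  1: r0=0x47 r1=0xb8 r2=0x8f r3=0x74 r4=0x02 r5=0xd3  N=0 Z=0
after  2: r0=0x47 r1=0xb8 r2=0x6b r3=0x74 r4=0x02 r5=0xd3  N=0 Z=0
after  3: r0=0x69 r1=0xb8 r2=0x6b r3=0x74 r4=0x02 r5=0xd3  N=0 Z=0
after  4: r0=0x69 r1=0xb8 r2=0xf5 r3=0x74 r4=0x02 r5=0xd3  N=1 Z=0
after  5: r0=0x69 r1=0xb8 r2=0xf5 r3=0x74 r4=0x76 r5=0xd3  N=0 Z=0
after  6: r0=0x69 r1=0x83 r2=0xf5 r3=0x74 r4=0x76 r5=0xd3  N=1 Z=0
after  7: r0=0x69 r1=0x83 r2=0xf5 r3=0x74 r4=0xf7 r5=0xd3  N=1 Z=0
-- IRQ taken; context saved, return-PC = 8 --
mismatch: r4: reported 0xe7 vs actual 0xf7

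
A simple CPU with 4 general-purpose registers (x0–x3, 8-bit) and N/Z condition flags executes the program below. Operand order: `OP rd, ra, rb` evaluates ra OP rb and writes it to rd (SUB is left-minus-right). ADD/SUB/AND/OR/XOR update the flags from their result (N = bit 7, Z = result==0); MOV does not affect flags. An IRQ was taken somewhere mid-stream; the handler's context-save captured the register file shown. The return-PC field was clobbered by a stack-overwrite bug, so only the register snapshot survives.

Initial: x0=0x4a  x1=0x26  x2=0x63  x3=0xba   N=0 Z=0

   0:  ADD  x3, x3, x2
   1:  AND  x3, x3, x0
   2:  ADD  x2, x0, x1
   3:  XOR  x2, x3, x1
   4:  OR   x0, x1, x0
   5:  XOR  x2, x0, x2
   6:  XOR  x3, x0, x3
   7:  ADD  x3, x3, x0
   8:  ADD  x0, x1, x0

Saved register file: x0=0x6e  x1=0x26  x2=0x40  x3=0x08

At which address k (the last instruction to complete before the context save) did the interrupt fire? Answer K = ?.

K = 5

after  0: x0=0x4a x1=0x26 x2=0x63 x3=0x1d  N=0 Z=0
after  1: x0=0x4a x1=0x26 x2=0x63 x3=0x08  N=0 Z=0
after  2: x0=0x4a x1=0x26 x2=0x70 x3=0x08  N=0 Z=0
after  3: x0=0x4a x1=0x26 x2=0x2e x3=0x08  N=0 Z=0
after  4: x0=0x6e x1=0x26 x2=0x2e x3=0x08  N=0 Z=0
after  5: x0=0x6e x1=0x26 x2=0x40 x3=0x08  N=0 Z=0
-- IRQ taken; context saved, return-PC = 6 --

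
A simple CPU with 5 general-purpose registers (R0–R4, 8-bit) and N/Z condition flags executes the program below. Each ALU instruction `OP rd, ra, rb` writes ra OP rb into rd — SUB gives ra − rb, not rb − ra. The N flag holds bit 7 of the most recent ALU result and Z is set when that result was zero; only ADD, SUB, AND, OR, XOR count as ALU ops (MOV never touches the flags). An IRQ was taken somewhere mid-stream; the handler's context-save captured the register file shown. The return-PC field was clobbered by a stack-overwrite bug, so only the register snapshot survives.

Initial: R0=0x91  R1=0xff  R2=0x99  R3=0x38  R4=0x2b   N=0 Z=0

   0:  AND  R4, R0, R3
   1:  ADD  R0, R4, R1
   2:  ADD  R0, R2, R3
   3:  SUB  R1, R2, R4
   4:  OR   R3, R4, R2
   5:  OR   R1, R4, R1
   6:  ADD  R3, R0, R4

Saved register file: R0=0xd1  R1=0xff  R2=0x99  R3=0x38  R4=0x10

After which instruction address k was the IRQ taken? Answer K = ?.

K = 2

after  0: R0=0x91 R1=0xff R2=0x99 R3=0x38 R4=0x10  N=0 Z=0
after  1: R0=0x0f R1=0xff R2=0x99 R3=0x38 R4=0x10  N=0 Z=0
after  2: R0=0xd1 R1=0xff R2=0x99 R3=0x38 R4=0x10  N=1 Z=0
-- IRQ taken; context saved, return-PC = 3 --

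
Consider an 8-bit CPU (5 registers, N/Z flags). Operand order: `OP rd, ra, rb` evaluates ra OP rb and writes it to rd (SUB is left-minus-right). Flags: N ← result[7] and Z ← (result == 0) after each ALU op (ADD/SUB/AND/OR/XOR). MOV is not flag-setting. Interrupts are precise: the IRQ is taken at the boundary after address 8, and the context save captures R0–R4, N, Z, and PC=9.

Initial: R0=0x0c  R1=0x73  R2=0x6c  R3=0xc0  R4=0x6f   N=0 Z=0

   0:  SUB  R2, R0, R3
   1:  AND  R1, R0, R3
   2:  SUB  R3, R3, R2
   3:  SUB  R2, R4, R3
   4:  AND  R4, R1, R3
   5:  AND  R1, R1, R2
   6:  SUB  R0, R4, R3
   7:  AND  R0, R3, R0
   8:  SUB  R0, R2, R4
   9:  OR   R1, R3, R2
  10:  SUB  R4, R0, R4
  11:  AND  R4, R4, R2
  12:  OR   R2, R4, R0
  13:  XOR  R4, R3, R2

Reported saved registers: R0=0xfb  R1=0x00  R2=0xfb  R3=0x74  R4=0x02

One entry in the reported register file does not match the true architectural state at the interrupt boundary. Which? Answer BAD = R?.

after  0: R0=0x0c R1=0x73 R2=0x4c R3=0xc0 R4=0x6f  N=0 Z=0
after  1: R0=0x0c R1=0x00 R2=0x4c R3=0xc0 R4=0x6f  N=0 Z=1
after  2: R0=0x0c R1=0x00 R2=0x4c R3=0x74 R4=0x6f  N=0 Z=0
after  3: R0=0x0c R1=0x00 R2=0xfb R3=0x74 R4=0x6f  N=1 Z=0
after  4: R0=0x0c R1=0x00 R2=0xfb R3=0x74 R4=0x00  N=0 Z=1
after  5: R0=0x0c R1=0x00 R2=0xfb R3=0x74 R4=0x00  N=0 Z=1
after  6: R0=0x8c R1=0x00 R2=0xfb R3=0x74 R4=0x00  N=1 Z=0
after  7: R0=0x04 R1=0x00 R2=0xfb R3=0x74 R4=0x00  N=0 Z=0
after  8: R0=0xfb R1=0x00 R2=0xfb R3=0x74 R4=0x00  N=1 Z=0
-- IRQ taken; context saved, return-PC = 9 --
mismatch: R4: reported 0x02 vs actual 0x00

BAD = R4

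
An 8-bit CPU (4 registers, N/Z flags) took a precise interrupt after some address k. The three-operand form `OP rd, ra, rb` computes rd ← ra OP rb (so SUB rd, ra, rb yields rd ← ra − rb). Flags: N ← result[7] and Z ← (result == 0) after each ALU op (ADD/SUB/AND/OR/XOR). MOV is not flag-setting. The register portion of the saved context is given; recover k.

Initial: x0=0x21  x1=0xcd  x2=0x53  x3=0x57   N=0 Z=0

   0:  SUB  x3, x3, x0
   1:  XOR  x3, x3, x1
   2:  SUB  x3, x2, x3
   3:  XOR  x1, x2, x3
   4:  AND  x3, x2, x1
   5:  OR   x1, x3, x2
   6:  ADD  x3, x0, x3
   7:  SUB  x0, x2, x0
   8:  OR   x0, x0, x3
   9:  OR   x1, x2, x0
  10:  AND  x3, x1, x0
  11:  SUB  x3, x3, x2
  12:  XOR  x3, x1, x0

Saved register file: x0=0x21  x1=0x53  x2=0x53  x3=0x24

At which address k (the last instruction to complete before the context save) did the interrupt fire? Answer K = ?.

K = 6

after  0: x0=0x21 x1=0xcd x2=0x53 x3=0x36  N=0 Z=0
after  1: x0=0x21 x1=0xcd x2=0x53 x3=0xfb  N=1 Z=0
after  2: x0=0x21 x1=0xcd x2=0x53 x3=0x58  N=0 Z=0
after  3: x0=0x21 x1=0x0b x2=0x53 x3=0x58  N=0 Z=0
after  4: x0=0x21 x1=0x0b x2=0x53 x3=0x03  N=0 Z=0
after  5: x0=0x21 x1=0x53 x2=0x53 x3=0x03  N=0 Z=0
after  6: x0=0x21 x1=0x53 x2=0x53 x3=0x24  N=0 Z=0
-- IRQ taken; context saved, return-PC = 7 --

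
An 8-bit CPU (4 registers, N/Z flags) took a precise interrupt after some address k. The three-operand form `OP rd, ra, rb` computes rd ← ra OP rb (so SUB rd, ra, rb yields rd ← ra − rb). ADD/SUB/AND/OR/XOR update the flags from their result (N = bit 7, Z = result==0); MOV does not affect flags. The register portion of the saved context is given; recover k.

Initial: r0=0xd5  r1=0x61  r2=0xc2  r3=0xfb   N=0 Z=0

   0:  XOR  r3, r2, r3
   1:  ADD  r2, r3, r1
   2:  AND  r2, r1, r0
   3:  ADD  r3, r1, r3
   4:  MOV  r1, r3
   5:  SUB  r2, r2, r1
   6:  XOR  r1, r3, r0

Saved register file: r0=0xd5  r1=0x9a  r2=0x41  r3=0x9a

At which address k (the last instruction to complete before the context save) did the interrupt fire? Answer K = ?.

after  0: r0=0xd5 r1=0x61 r2=0xc2 r3=0x39  N=0 Z=0
after  1: r0=0xd5 r1=0x61 r2=0x9a r3=0x39  N=1 Z=0
after  2: r0=0xd5 r1=0x61 r2=0x41 r3=0x39  N=0 Z=0
after  3: r0=0xd5 r1=0x61 r2=0x41 r3=0x9a  N=1 Z=0
after  4: r0=0xd5 r1=0x9a r2=0x41 r3=0x9a  N=1 Z=0
-- IRQ taken; context saved, return-PC = 5 --

K = 4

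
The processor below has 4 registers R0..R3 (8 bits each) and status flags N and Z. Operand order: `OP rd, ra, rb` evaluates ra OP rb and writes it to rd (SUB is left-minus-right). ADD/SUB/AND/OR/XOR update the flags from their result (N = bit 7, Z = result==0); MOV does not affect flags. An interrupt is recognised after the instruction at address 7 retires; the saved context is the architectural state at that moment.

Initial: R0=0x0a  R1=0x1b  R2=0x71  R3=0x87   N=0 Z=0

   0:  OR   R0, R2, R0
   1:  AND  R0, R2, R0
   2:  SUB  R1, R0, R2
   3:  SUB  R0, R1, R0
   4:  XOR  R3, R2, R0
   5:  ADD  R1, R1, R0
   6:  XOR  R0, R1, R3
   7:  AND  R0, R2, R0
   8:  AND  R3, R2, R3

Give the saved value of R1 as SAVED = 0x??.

after  0: R0=0x7b R1=0x1b R2=0x71 R3=0x87  N=0 Z=0
after  1: R0=0x71 R1=0x1b R2=0x71 R3=0x87  N=0 Z=0
after  2: R0=0x71 R1=0x00 R2=0x71 R3=0x87  N=0 Z=1
after  3: R0=0x8f R1=0x00 R2=0x71 R3=0x87  N=1 Z=0
after  4: R0=0x8f R1=0x00 R2=0x71 R3=0xfe  N=1 Z=0
after  5: R0=0x8f R1=0x8f R2=0x71 R3=0xfe  N=1 Z=0
after  6: R0=0x71 R1=0x8f R2=0x71 R3=0xfe  N=0 Z=0
after  7: R0=0x71 R1=0x8f R2=0x71 R3=0xfe  N=0 Z=0
-- IRQ taken; context saved, return-PC = 8 --

SAVED = 0x8f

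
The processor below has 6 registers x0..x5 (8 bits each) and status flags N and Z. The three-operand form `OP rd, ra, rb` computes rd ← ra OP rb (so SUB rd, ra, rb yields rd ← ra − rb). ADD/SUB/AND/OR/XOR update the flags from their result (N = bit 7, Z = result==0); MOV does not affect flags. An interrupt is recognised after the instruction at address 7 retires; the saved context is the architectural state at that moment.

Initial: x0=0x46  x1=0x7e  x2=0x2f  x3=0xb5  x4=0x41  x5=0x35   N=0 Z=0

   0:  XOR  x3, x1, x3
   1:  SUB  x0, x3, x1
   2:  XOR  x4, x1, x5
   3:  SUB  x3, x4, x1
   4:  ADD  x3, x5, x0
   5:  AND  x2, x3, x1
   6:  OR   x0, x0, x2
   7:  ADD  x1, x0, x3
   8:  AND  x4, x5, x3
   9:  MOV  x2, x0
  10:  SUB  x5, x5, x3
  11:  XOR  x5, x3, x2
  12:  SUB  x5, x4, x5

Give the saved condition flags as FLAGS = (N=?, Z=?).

FLAGS = (N=1, Z=0)

after  0: x0=0x46 x1=0x7e x2=0x2f x3=0xcb x4=0x41 x5=0x35  N=1 Z=0
after  1: x0=0x4d x1=0x7e x2=0x2f x3=0xcb x4=0x41 x5=0x35  N=0 Z=0
after  2: x0=0x4d x1=0x7e x2=0x2f x3=0xcb x4=0x4b x5=0x35  N=0 Z=0
after  3: x0=0x4d x1=0x7e x2=0x2f x3=0xcd x4=0x4b x5=0x35  N=1 Z=0
after  4: x0=0x4d x1=0x7e x2=0x2f x3=0x82 x4=0x4b x5=0x35  N=1 Z=0
after  5: x0=0x4d x1=0x7e x2=0x02 x3=0x82 x4=0x4b x5=0x35  N=0 Z=0
after  6: x0=0x4f x1=0x7e x2=0x02 x3=0x82 x4=0x4b x5=0x35  N=0 Z=0
after  7: x0=0x4f x1=0xd1 x2=0x02 x3=0x82 x4=0x4b x5=0x35  N=1 Z=0
-- IRQ taken; context saved, return-PC = 8 --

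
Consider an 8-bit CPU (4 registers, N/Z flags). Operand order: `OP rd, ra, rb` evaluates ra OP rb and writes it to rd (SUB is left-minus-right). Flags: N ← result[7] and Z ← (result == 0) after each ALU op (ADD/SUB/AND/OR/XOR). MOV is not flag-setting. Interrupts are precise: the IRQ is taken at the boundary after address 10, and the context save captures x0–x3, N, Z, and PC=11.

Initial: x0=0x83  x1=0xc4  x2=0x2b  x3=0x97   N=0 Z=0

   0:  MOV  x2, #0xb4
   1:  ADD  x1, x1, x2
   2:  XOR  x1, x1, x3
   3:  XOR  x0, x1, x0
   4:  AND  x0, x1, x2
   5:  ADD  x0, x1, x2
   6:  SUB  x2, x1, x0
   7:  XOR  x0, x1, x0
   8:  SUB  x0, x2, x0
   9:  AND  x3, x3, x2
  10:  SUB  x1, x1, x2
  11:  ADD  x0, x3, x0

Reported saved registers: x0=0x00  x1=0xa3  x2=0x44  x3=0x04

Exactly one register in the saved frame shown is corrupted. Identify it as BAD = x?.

BAD = x2

after  0: x0=0x83 x1=0xc4 x2=0xb4 x3=0x97  N=0 Z=0
after  1: x0=0x83 x1=0x78 x2=0xb4 x3=0x97  N=0 Z=0
after  2: x0=0x83 x1=0xef x2=0xb4 x3=0x97  N=1 Z=0
after  3: x0=0x6c x1=0xef x2=0xb4 x3=0x97  N=0 Z=0
after  4: x0=0xa4 x1=0xef x2=0xb4 x3=0x97  N=1 Z=0
after  5: x0=0xa3 x1=0xef x2=0xb4 x3=0x97  N=1 Z=0
after  6: x0=0xa3 x1=0xef x2=0x4c x3=0x97  N=0 Z=0
after  7: x0=0x4c x1=0xef x2=0x4c x3=0x97  N=0 Z=0
after  8: x0=0x00 x1=0xef x2=0x4c x3=0x97  N=0 Z=1
after  9: x0=0x00 x1=0xef x2=0x4c x3=0x04  N=0 Z=0
after 10: x0=0x00 x1=0xa3 x2=0x4c x3=0x04  N=1 Z=0
-- IRQ taken; context saved, return-PC = 11 --
mismatch: x2: reported 0x44 vs actual 0x4c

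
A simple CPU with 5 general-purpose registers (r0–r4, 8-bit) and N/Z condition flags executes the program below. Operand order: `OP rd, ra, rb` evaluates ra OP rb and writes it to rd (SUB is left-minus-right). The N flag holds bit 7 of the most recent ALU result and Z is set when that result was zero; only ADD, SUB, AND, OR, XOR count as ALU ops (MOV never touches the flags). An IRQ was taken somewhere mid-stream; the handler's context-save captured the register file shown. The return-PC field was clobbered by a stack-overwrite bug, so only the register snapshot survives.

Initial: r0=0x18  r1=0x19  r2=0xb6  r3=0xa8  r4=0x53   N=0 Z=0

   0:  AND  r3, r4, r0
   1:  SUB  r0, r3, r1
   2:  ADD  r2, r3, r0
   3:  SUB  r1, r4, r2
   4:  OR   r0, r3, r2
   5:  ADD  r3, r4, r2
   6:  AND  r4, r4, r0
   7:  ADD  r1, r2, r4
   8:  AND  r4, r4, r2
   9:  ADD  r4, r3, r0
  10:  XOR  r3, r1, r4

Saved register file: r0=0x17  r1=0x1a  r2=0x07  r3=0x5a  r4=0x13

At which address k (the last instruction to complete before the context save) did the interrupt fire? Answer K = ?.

after  0: r0=0x18 r1=0x19 r2=0xb6 r3=0x10 r4=0x53  N=0 Z=0
after  1: r0=0xf7 r1=0x19 r2=0xb6 r3=0x10 r4=0x53  N=1 Z=0
after  2: r0=0xf7 r1=0x19 r2=0x07 r3=0x10 r4=0x53  N=0 Z=0
after  3: r0=0xf7 r1=0x4c r2=0x07 r3=0x10 r4=0x53  N=0 Z=0
after  4: r0=0x17 r1=0x4c r2=0x07 r3=0x10 r4=0x53  N=0 Z=0
after  5: r0=0x17 r1=0x4c r2=0x07 r3=0x5a r4=0x53  N=0 Z=0
after  6: r0=0x17 r1=0x4c r2=0x07 r3=0x5a r4=0x13  N=0 Z=0
after  7: r0=0x17 r1=0x1a r2=0x07 r3=0x5a r4=0x13  N=0 Z=0
-- IRQ taken; context saved, return-PC = 8 --

K = 7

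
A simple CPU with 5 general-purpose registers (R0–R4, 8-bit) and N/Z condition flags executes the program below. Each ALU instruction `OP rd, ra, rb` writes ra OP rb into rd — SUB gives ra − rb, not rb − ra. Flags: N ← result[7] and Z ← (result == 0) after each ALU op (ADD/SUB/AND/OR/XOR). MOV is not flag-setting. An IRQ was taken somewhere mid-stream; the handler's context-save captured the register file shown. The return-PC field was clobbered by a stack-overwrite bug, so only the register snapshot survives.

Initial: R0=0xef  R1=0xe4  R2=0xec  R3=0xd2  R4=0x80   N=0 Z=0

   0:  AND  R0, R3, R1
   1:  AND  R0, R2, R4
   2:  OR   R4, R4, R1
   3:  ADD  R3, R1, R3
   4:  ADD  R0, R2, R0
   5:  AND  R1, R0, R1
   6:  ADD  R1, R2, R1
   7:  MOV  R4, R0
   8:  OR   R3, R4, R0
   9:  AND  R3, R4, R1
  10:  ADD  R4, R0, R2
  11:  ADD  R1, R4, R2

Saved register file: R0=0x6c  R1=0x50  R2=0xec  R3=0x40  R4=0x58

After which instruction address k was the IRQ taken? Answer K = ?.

K = 10

after  0: R0=0xc0 R1=0xe4 R2=0xec R3=0xd2 R4=0x80  N=1 Z=0
after  1: R0=0x80 R1=0xe4 R2=0xec R3=0xd2 R4=0x80  N=1 Z=0
after  2: R0=0x80 R1=0xe4 R2=0xec R3=0xd2 R4=0xe4  N=1 Z=0
after  3: R0=0x80 R1=0xe4 R2=0xec R3=0xb6 R4=0xe4  N=1 Z=0
after  4: R0=0x6c R1=0xe4 R2=0xec R3=0xb6 R4=0xe4  N=0 Z=0
after  5: R0=0x6c R1=0x64 R2=0xec R3=0xb6 R4=0xe4  N=0 Z=0
after  6: R0=0x6c R1=0x50 R2=0xec R3=0xb6 R4=0xe4  N=0 Z=0
after  7: R0=0x6c R1=0x50 R2=0xec R3=0xb6 R4=0x6c  N=0 Z=0
after  8: R0=0x6c R1=0x50 R2=0xec R3=0x6c R4=0x6c  N=0 Z=0
after  9: R0=0x6c R1=0x50 R2=0xec R3=0x40 R4=0x6c  N=0 Z=0
after 10: R0=0x6c R1=0x50 R2=0xec R3=0x40 R4=0x58  N=0 Z=0
-- IRQ taken; context saved, return-PC = 11 --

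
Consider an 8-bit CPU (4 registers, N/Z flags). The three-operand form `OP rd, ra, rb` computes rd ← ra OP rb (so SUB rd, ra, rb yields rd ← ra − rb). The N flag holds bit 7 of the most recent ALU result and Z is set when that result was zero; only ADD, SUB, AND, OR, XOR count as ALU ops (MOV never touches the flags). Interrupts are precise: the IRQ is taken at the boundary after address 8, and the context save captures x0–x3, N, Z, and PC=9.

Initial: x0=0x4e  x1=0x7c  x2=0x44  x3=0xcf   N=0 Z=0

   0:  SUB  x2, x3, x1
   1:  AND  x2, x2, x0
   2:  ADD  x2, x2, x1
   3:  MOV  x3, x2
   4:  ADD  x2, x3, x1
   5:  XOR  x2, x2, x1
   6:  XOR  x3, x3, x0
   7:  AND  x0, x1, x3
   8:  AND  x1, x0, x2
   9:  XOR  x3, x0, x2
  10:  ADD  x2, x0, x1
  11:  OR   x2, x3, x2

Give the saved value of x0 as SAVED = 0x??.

SAVED = 0x70

after  0: x0=0x4e x1=0x7c x2=0x53 x3=0xcf  N=0 Z=0
after  1: x0=0x4e x1=0x7c x2=0x42 x3=0xcf  N=0 Z=0
after  2: x0=0x4e x1=0x7c x2=0xbe x3=0xcf  N=1 Z=0
after  3: x0=0x4e x1=0x7c x2=0xbe x3=0xbe  N=1 Z=0
after  4: x0=0x4e x1=0x7c x2=0x3a x3=0xbe  N=0 Z=0
after  5: x0=0x4e x1=0x7c x2=0x46 x3=0xbe  N=0 Z=0
after  6: x0=0x4e x1=0x7c x2=0x46 x3=0xf0  N=1 Z=0
after  7: x0=0x70 x1=0x7c x2=0x46 x3=0xf0  N=0 Z=0
after  8: x0=0x70 x1=0x40 x2=0x46 x3=0xf0  N=0 Z=0
-- IRQ taken; context saved, return-PC = 9 --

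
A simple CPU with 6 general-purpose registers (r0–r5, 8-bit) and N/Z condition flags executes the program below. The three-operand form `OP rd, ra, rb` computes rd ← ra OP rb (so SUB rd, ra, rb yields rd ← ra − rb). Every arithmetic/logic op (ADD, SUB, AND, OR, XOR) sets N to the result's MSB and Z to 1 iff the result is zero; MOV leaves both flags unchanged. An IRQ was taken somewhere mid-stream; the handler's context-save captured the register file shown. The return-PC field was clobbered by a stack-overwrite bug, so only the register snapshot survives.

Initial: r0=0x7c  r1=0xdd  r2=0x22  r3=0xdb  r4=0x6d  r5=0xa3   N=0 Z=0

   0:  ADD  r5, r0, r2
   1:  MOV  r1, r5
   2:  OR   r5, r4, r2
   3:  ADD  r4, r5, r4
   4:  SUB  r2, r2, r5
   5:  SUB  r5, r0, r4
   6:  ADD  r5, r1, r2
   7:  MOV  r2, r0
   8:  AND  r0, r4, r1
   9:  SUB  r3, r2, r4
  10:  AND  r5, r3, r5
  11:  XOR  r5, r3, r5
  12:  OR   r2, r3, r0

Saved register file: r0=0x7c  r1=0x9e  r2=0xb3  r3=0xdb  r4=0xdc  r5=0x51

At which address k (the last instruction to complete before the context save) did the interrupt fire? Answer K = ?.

K = 6

after  0: r0=0x7c r1=0xdd r2=0x22 r3=0xdb r4=0x6d r5=0x9e  N=1 Z=0
after  1: r0=0x7c r1=0x9e r2=0x22 r3=0xdb r4=0x6d r5=0x9e  N=1 Z=0
after  2: r0=0x7c r1=0x9e r2=0x22 r3=0xdb r4=0x6d r5=0x6f  N=0 Z=0
after  3: r0=0x7c r1=0x9e r2=0x22 r3=0xdb r4=0xdc r5=0x6f  N=1 Z=0
after  4: r0=0x7c r1=0x9e r2=0xb3 r3=0xdb r4=0xdc r5=0x6f  N=1 Z=0
after  5: r0=0x7c r1=0x9e r2=0xb3 r3=0xdb r4=0xdc r5=0xa0  N=1 Z=0
after  6: r0=0x7c r1=0x9e r2=0xb3 r3=0xdb r4=0xdc r5=0x51  N=0 Z=0
-- IRQ taken; context saved, return-PC = 7 --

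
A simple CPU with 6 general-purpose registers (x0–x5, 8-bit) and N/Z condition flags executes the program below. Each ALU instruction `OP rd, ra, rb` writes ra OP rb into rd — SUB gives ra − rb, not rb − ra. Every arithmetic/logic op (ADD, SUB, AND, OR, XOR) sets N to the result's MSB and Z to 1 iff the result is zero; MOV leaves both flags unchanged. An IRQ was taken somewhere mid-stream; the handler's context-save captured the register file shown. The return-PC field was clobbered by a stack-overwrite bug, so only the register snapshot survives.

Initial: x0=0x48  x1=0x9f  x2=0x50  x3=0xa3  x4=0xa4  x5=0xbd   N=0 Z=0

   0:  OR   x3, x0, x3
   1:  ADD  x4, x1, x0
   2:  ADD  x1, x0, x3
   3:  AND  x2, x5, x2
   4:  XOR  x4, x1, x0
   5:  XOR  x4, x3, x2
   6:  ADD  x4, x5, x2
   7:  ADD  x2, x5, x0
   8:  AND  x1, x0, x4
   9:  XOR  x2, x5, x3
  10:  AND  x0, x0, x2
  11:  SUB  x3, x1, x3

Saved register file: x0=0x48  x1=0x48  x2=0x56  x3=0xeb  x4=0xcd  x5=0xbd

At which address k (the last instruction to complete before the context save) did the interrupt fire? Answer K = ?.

after  0: x0=0x48 x1=0x9f x2=0x50 x3=0xeb x4=0xa4 x5=0xbd  N=1 Z=0
after  1: x0=0x48 x1=0x9f x2=0x50 x3=0xeb x4=0xe7 x5=0xbd  N=1 Z=0
after  2: x0=0x48 x1=0x33 x2=0x50 x3=0xeb x4=0xe7 x5=0xbd  N=0 Z=0
after  3: x0=0x48 x1=0x33 x2=0x10 x3=0xeb x4=0xe7 x5=0xbd  N=0 Z=0
after  4: x0=0x48 x1=0x33 x2=0x10 x3=0xeb x4=0x7b x5=0xbd  N=0 Z=0
after  5: x0=0x48 x1=0x33 x2=0x10 x3=0xeb x4=0xfb x5=0xbd  N=1 Z=0
after  6: x0=0x48 x1=0x33 x2=0x10 x3=0xeb x4=0xcd x5=0xbd  N=1 Z=0
after  7: x0=0x48 x1=0x33 x2=0x05 x3=0xeb x4=0xcd x5=0xbd  N=0 Z=0
after  8: x0=0x48 x1=0x48 x2=0x05 x3=0xeb x4=0xcd x5=0xbd  N=0 Z=0
after  9: x0=0x48 x1=0x48 x2=0x56 x3=0xeb x4=0xcd x5=0xbd  N=0 Z=0
-- IRQ taken; context saved, return-PC = 10 --

K = 9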